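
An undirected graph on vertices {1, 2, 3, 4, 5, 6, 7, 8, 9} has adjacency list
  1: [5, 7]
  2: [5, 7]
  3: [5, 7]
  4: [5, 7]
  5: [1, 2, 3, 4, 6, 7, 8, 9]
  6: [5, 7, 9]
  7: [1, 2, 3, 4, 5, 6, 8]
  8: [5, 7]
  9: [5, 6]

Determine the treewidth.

2

A width-2 tree decomposition is:
Bags: B1 = {5, 7, 8}  B2 = {5, 6, 7}  B3 = {3, 5, 7}  B4 = {5, 6, 9}  B5 = {4, 5, 7}  B6 = {1, 5, 7}  B7 = {2, 5, 7}
Tree: B1–B2, B1–B3, B2–B4, B3–B5, B5–B6, B6–B7
Every bag has size at most 3, so the width is 3 − 1 = 2 and tw(G) ≤ 2. For the lower bound, the 3 vertices {5, 6, 9} are pairwise adjacent, and any tree decomposition puts a clique entirely inside one bag — forcing width ≥ 2. Therefore the treewidth is 2.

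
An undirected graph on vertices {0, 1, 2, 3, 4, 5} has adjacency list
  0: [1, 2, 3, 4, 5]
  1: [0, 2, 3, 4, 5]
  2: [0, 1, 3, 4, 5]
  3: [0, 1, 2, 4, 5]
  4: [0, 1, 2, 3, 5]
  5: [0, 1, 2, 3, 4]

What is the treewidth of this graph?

5

A width-5 tree decomposition is:
Bags: B1 = {0, 1, 2, 3, 4, 5}
Tree: (single bag)
A single bag containing all 6 vertices is trivially a valid decomposition of width 5. For the lower bound, the 6 vertices {0, 1, 2, 3, 4, 5} are pairwise adjacent, and any tree decomposition puts a clique entirely inside one bag — forcing width ≥ 5. Hence tw(G) = 5 exactly.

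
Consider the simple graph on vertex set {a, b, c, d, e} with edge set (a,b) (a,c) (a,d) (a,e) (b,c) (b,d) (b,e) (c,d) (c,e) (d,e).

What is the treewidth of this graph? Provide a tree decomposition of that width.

A single bag containing all 5 vertices is trivially a valid decomposition of width 4. On the other hand G contains the 5-clique {a, b, c, d, e}. A clique must lie in a single bag of any decomposition, so no decomposition can have width below 4. Hence tw(G) = 4 exactly.

Treewidth 4.
Bags: B1 = {a, b, c, d, e}
Tree: (single bag)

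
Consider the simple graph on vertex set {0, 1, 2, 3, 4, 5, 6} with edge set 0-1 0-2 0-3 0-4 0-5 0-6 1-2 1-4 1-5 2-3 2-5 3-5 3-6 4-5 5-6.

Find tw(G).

3

A width-3 tree decomposition is:
Bags: B1 = {0, 2, 3, 5}  B2 = {0, 1, 2, 5}  B3 = {0, 3, 5, 6}  B4 = {0, 1, 4, 5}
Tree: B1–B2, B1–B3, B2–B4
The largest bag has 4 vertices, giving width 3; this decomposition certifies tw(G) ≤ 3. For the lower bound, the 4 vertices {0, 1, 2, 5} are pairwise adjacent, and any tree decomposition puts a clique entirely inside one bag — forcing width ≥ 3. Therefore the treewidth is 3.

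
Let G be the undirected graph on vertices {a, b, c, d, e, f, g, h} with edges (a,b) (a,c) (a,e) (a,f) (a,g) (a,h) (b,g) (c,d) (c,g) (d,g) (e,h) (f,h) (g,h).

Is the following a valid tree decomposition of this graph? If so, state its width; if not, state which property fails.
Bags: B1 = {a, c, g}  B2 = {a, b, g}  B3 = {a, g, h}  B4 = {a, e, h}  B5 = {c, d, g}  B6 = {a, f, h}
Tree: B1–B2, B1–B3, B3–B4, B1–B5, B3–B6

Every vertex of G appears in some bag (union = {a, b, c, d, e, f, g, h}); every edge is covered by a bag; and for each vertex v the set of bags containing v is connected in the bag tree. The decomposition is therefore valid. The largest bag has 3 vertices, so the width is 2.

Yes; width 2.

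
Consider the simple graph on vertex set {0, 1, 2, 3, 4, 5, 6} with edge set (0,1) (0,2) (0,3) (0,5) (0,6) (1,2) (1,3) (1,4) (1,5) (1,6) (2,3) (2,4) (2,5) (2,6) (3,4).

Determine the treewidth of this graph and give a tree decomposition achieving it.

Each bag holds 4 vertices, so the decomposition has width 3, which upper-bounds the treewidth. On the other hand G contains the 4-clique {0, 1, 2, 3}. A clique must lie in a single bag of any decomposition, so no decomposition can have width below 3. The upper and lower bounds meet at 3, so that is the treewidth.

Treewidth 3.
One optimal decomposition is:
Bags: B1 = {0, 1, 2, 3}  B2 = {0, 1, 2, 6}  B3 = {1, 2, 3, 4}  B4 = {0, 1, 2, 5}
Tree: B1–B2, B1–B3, B2–B4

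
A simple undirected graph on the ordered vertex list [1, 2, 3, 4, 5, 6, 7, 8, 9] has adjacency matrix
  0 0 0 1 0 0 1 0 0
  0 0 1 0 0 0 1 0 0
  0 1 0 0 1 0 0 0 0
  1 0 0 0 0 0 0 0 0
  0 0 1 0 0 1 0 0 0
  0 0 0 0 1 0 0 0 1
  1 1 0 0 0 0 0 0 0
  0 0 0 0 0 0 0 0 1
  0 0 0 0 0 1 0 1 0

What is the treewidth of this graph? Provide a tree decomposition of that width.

Treewidth 1.
One such decomposition:
Bags: B1 = {1, 4}  B2 = {1, 7}  B3 = {2, 7}  B4 = {2, 3}  B5 = {3, 5}  B6 = {5, 6}  B7 = {6, 9}  B8 = {8, 9}
Tree: B1–B2, B2–B3, B3–B4, B4–B5, B5–B6, B6–B7, B7–B8

The largest bag has 2 vertices, giving width 1; this decomposition certifies tw(G) ≤ 1. G has an edge, so its treewidth is at least 1. Combining the bounds, tw(G) = 1.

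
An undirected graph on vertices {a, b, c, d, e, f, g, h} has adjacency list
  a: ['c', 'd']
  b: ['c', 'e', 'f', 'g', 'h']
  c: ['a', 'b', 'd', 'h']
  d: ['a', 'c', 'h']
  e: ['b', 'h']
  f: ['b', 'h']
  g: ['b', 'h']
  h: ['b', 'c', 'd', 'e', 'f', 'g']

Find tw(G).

A width-2 tree decomposition is:
Bags: B1 = {c, d, h}  B2 = {b, c, h}  B3 = {b, e, h}  B4 = {b, f, h}  B5 = {a, c, d}  B6 = {b, g, h}
Tree: B1–B2, B2–B3, B2–B4, B1–B5, B2–B6
The largest bag has 3 vertices, giving width 2; this decomposition certifies tw(G) ≤ 2. Conversely, {c, d, h} is a clique of size 3, and the vertices of any clique must share a bag in every tree decomposition; so some bag has ≥ 3 vertices and tw(G) ≥ 2. Hence tw(G) = 2 exactly.

2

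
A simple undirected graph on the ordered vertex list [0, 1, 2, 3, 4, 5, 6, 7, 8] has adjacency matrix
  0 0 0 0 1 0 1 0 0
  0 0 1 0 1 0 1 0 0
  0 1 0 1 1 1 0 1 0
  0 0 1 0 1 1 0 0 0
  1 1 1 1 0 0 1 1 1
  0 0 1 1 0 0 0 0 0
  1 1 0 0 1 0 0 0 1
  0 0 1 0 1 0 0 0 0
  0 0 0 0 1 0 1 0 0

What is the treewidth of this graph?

A width-2 tree decomposition is:
Bags: B1 = {0, 4, 6}  B2 = {1, 4, 6}  B3 = {1, 2, 4}  B4 = {2, 3, 4}  B5 = {2, 4, 7}  B6 = {2, 3, 5}  B7 = {4, 6, 8}
Tree: B1–B2, B2–B3, B3–B4, B4–B5, B4–B6, B1–B7
Each bag holds 3 vertices, so the decomposition has width 2, which upper-bounds the treewidth. On the other hand G contains the 3-clique {0, 4, 6}. A clique must lie in a single bag of any decomposition, so no decomposition can have width below 2. Therefore the treewidth is 2.

2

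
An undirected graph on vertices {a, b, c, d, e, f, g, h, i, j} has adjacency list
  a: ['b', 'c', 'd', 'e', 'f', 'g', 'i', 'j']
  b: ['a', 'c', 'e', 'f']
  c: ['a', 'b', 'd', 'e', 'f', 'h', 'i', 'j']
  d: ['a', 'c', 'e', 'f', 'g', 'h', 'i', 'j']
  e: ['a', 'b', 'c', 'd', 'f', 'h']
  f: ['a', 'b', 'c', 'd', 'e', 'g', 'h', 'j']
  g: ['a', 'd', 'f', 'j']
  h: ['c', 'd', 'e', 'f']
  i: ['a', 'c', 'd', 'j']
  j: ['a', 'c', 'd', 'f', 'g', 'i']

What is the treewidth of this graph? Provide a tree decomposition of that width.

Treewidth 4.
One optimal decomposition is:
Bags: B1 = {a, b, c, e, f}  B2 = {a, c, d, e, f}  B3 = {a, c, d, f, j}  B4 = {a, d, f, g, j}  B5 = {a, c, d, i, j}  B6 = {c, d, e, f, h}
Tree: B1–B2, B2–B3, B3–B4, B3–B5, B2–B6

The largest bag has 5 vertices, giving width 4; this decomposition certifies tw(G) ≤ 4. For the lower bound, the 5 vertices {a, d, f, g, j} are pairwise adjacent, and any tree decomposition puts a clique entirely inside one bag — forcing width ≥ 4. Therefore the treewidth is 4.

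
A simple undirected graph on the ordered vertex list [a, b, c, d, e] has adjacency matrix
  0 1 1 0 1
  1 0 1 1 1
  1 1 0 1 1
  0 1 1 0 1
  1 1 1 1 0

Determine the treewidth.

A width-3 tree decomposition is:
Bags: B1 = {b, c, d, e}  B2 = {a, b, c, e}
Tree: B1–B2
Each bag holds 4 vertices, so the decomposition has width 3, which upper-bounds the treewidth. On the other hand G contains the 4-clique {b, c, d, e}. A clique must lie in a single bag of any decomposition, so no decomposition can have width below 3. Combining the bounds, tw(G) = 3.

3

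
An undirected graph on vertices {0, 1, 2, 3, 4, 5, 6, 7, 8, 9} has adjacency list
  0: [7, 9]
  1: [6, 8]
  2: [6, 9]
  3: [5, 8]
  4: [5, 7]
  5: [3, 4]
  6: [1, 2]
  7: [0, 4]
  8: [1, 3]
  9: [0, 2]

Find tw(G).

2

A width-2 tree decomposition is:
Bags: B1 = {3, 5, 8}  B2 = {1, 5, 8}  B3 = {1, 5, 6}  B4 = {2, 5, 6}  B5 = {2, 5, 9}  B6 = {0, 5, 9}  B7 = {0, 5, 7}  B8 = {4, 5, 7}
Tree: B1–B2, B2–B3, B3–B4, B4–B5, B5–B6, B6–B7, B7–B8
The largest bag has 3 vertices, giving width 2; this decomposition certifies tw(G) ≤ 2. For the lower bound, G contains the cycle 5–3–8–1–6–2–9–0–7–4–5, so G is not a forest; only forests have treewidth ≤ 1, hence tw(G) ≥ 2. Hence tw(G) = 2 exactly.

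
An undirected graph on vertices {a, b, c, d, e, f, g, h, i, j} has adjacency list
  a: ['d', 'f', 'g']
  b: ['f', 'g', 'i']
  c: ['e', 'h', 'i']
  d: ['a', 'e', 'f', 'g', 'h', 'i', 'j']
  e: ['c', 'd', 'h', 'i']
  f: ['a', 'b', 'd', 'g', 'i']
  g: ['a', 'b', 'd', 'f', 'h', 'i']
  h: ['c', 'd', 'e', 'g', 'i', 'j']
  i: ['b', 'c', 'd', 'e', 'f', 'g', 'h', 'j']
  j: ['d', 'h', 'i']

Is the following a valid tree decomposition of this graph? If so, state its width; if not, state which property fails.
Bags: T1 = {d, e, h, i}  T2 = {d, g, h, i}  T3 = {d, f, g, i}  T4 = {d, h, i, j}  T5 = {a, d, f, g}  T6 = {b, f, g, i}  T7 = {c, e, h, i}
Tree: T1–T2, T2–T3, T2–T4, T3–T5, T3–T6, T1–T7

Checking the three conditions: (i) the bags cover all of {a, b, c, d, e, f, g, h, i, j}; (ii) for each edge, some bag contains both endpoints; (iii) the bags containing any fixed vertex form a subtree. All hold, so the decomposition is valid with width 4 − 1 = 3.

Yes; width 3.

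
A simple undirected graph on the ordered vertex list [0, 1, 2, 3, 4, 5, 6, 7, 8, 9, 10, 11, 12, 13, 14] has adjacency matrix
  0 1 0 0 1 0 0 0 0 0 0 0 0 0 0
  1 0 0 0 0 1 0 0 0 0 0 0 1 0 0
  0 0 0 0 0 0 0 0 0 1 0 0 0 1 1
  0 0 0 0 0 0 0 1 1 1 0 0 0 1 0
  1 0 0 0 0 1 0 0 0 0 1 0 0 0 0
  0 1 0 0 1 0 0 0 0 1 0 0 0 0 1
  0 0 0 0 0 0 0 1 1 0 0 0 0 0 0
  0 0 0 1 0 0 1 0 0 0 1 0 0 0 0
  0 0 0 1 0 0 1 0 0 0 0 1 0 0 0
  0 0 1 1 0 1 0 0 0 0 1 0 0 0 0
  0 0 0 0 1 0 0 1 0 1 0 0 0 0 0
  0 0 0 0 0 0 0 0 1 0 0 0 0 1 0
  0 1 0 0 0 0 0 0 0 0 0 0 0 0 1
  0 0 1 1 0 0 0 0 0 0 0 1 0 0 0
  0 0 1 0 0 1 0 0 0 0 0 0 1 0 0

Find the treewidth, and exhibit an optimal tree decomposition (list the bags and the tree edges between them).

Every bag has size at most 4, so the width is 4 − 1 = 3 and tw(G) ≤ 3. For the lower bound: the 4 vertex sets {6,8,11}, {7}, {3}, {2,9,10,13} are disjoint, each induces a connected subgraph, and every pair is joined by at least one edge of G. Contracting each set to a single vertex therefore yields K_{4} as a minor, and since treewidth is minor-monotone, tw(G) ≥ tw(K_{4}) = 3. Combining the bounds, tw(G) = 3.

Treewidth 3.
One such decomposition:
Bags: B1 = {6, 7, 8, 11}  B2 = {3, 7, 8, 11}  B3 = {3, 7, 11, 13}  B4 = {3, 7, 10, 13}  B5 = {3, 9, 10, 13}  B6 = {2, 9, 10, 13}  B7 = {2, 4, 9, 10}  B8 = {2, 4, 5, 9}  B9 = {2, 4, 5, 14}  B10 = {0, 4, 5, 14}  B11 = {0, 1, 5, 14}  B12 = {0, 1, 12, 14}
Tree: B1–B2, B2–B3, B3–B4, B4–B5, B5–B6, B6–B7, B7–B8, B8–B9, B9–B10, B10–B11, B11–B12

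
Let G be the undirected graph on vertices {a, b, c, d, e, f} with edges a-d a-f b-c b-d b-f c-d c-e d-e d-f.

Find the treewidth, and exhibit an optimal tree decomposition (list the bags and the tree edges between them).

The largest bag has 3 vertices, giving width 2; this decomposition certifies tw(G) ≤ 2. On the other hand G contains the 3-clique {c, d, e}. A clique must lie in a single bag of any decomposition, so no decomposition can have width below 2. Combining the bounds, tw(G) = 2.

Treewidth 2.
Bags: B1 = {b, d, f}  B2 = {b, c, d}  B3 = {c, d, e}  B4 = {a, d, f}
Tree: B1–B2, B2–B3, B1–B4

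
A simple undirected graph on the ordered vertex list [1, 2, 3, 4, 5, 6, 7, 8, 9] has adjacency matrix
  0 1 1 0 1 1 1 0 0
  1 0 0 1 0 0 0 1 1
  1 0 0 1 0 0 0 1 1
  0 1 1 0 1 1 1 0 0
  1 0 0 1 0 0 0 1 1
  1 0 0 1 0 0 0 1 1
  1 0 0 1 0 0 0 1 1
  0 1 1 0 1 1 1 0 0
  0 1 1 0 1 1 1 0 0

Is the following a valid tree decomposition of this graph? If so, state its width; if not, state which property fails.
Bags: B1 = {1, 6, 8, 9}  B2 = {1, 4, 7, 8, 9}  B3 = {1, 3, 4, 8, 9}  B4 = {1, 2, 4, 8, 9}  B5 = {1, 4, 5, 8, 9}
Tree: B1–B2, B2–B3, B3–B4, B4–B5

A tree decomposition must satisfy three properties: every vertex lies in some bag; for every edge, both endpoints lie together in some bag; and for every vertex, the bags containing it form a connected subtree. Here edge (4,6) lies in no bag, so the decomposition is invalid.

No — edge (4,6) lies in no bag.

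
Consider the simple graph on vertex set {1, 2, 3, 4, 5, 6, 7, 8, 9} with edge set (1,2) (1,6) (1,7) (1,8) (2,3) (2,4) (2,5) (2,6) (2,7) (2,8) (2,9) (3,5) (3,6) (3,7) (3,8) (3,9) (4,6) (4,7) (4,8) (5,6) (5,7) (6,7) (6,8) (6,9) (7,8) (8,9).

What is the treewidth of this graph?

4

A width-4 tree decomposition is:
Bags: B1 = {2, 3, 6, 7, 8}  B2 = {2, 3, 5, 6, 7}  B3 = {2, 4, 6, 7, 8}  B4 = {2, 3, 6, 8, 9}  B5 = {1, 2, 6, 7, 8}
Tree: B1–B2, B1–B3, B1–B4, B3–B5
Each bag holds 5 vertices, so the decomposition has width 4, which upper-bounds the treewidth. On the other hand G contains the 5-clique {2, 3, 6, 8, 9}. A clique must lie in a single bag of any decomposition, so no decomposition can have width below 4. The upper and lower bounds meet at 4, so that is the treewidth.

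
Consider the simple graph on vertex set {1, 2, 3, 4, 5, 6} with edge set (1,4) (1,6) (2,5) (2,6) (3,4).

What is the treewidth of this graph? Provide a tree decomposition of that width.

Each bag holds 2 vertices, so the decomposition has width 1, which upper-bounds the treewidth. G has an edge, so its treewidth is at least 1. Combining the bounds, tw(G) = 1.

Treewidth 1.
Bags: B1 = {2, 5}  B2 = {2, 6}  B3 = {1, 6}  B4 = {1, 4}  B5 = {3, 4}
Tree: B1–B2, B2–B3, B3–B4, B4–B5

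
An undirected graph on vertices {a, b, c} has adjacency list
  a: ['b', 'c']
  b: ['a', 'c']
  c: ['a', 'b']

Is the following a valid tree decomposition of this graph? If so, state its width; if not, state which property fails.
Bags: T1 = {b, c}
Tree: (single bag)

No — vertex a appears in no bag.

A tree decomposition must satisfy three properties: every vertex lies in some bag; for every edge, both endpoints lie together in some bag; and for every vertex, the bags containing it form a connected subtree. Here vertex a appears in no bag, so the decomposition is invalid.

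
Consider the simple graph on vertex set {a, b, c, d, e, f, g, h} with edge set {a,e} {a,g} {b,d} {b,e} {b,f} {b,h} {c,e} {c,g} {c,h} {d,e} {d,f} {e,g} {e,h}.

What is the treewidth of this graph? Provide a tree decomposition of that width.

The largest bag has 3 vertices, giving width 2; this decomposition certifies tw(G) ≤ 2. For the lower bound, the 3 vertices {b, d, e} are pairwise adjacent, and any tree decomposition puts a clique entirely inside one bag — forcing width ≥ 2. Combining the bounds, tw(G) = 2.

Treewidth 2.
One such decomposition:
Bags: B1 = {c, e, g}  B2 = {a, e, g}  B3 = {c, e, h}  B4 = {b, e, h}  B5 = {b, d, e}  B6 = {b, d, f}
Tree: B1–B2, B1–B3, B3–B4, B4–B5, B5–B6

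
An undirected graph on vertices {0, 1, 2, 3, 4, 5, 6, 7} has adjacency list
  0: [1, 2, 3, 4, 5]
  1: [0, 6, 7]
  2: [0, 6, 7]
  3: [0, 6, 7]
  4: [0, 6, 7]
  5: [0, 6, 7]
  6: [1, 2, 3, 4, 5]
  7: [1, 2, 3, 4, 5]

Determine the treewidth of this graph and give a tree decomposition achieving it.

Treewidth 3.
One such decomposition:
Bags: B1 = {0, 2, 6, 7}  B2 = {0, 1, 6, 7}  B3 = {0, 3, 6, 7}  B4 = {0, 5, 6, 7}  B5 = {0, 4, 6, 7}
Tree: B1–B2, B2–B3, B3–B4, B4–B5

The largest bag has 4 vertices, giving width 3; this decomposition certifies tw(G) ≤ 3. For the lower bound: the 4 vertex sets {0,2}, {1,7}, {6}, {3} are disjoint, each induces a connected subgraph, and every pair is joined by at least one edge of G. Contracting each set to a single vertex therefore yields K_{4} as a minor, and since treewidth is minor-monotone, tw(G) ≥ tw(K_{4}) = 3. Hence tw(G) = 3 exactly.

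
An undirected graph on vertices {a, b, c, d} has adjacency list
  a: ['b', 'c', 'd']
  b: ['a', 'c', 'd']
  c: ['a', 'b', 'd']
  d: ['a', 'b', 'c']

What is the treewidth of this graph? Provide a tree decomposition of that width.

Treewidth 3.
One optimal decomposition is:
Bags: B1 = {a, b, c, d}
Tree: (single bag)

With just one bag of size 4, the width is 4 − 1 = 3, so tw(G) ≤ 3. On the other hand G contains the 4-clique {a, b, c, d}. A clique must lie in a single bag of any decomposition, so no decomposition can have width below 3. Therefore the treewidth is 3.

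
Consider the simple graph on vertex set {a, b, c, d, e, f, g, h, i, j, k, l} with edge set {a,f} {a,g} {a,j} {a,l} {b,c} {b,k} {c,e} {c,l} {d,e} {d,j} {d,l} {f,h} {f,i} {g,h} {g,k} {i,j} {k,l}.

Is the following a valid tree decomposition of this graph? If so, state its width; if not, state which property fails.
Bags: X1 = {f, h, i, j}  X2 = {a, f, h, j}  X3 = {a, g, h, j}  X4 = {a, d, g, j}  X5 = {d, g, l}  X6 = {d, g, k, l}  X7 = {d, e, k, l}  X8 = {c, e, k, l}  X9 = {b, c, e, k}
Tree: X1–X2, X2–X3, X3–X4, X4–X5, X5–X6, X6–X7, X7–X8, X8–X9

No — edge (a,l) lies in no bag.

A tree decomposition must satisfy three properties: every vertex lies in some bag; for every edge, both endpoints lie together in some bag; and for every vertex, the bags containing it form a connected subtree. Here edge (a,l) lies in no bag, so the decomposition is invalid.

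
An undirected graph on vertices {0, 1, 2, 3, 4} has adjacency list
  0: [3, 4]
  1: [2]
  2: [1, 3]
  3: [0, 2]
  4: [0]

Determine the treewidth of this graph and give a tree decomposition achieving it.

Treewidth 1.
One optimal decomposition is:
Bags: B1 = {0, 4}  B2 = {0, 3}  B3 = {2, 3}  B4 = {1, 2}
Tree: B1–B2, B2–B3, B3–B4

The largest bag has 2 vertices, giving width 1; this decomposition certifies tw(G) ≤ 1. G has an edge, so its treewidth is at least 1. Hence tw(G) = 1 exactly.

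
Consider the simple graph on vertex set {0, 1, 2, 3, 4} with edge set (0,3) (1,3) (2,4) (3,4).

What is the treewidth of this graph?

1

A width-1 tree decomposition is:
Bags: B1 = {3, 4}  B2 = {1, 3}  B3 = {0, 3}  B4 = {2, 4}
Tree: B1–B2, B2–B3, B1–B4
Every bag has size at most 2, so the width is 2 − 1 = 1 and tw(G) ≤ 1. Since G has at least one edge (e.g. 4–3), it is not an edgeless graph, so tw(G) ≥ 1. Combining the bounds, tw(G) = 1.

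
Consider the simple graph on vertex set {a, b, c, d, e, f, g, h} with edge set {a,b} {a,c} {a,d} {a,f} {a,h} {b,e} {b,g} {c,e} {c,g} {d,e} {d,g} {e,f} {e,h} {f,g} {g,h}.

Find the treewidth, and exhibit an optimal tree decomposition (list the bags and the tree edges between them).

Each bag holds 4 vertices, so the decomposition has width 3, which upper-bounds the treewidth. For the lower bound: the 4 vertex sets {c,g}, {b,e}, {a}, {f} are disjoint, each induces a connected subgraph, and every pair is joined by at least one edge of G. Contracting each set to a single vertex therefore yields K_{4} as a minor, and since treewidth is minor-monotone, tw(G) ≥ tw(K_{4}) = 3. Hence tw(G) = 3 exactly.

Treewidth 3.
Bags: B1 = {a, c, e, g}  B2 = {a, b, e, g}  B3 = {a, e, f, g}  B4 = {a, e, g, h}  B5 = {a, d, e, g}
Tree: B1–B2, B2–B3, B3–B4, B4–B5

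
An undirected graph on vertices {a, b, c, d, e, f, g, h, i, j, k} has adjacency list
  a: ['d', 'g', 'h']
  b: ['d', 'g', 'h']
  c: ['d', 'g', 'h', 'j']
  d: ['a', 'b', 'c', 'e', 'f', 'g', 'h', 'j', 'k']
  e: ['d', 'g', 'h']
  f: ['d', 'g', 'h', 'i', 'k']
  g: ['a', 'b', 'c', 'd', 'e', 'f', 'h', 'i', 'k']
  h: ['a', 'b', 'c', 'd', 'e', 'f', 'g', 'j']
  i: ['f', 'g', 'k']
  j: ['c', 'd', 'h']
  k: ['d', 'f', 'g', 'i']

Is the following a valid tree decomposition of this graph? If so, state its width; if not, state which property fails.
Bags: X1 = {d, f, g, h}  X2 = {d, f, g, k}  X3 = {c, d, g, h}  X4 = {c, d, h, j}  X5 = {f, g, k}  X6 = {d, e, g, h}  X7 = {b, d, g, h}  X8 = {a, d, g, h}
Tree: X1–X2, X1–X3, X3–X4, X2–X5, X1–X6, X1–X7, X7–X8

A tree decomposition must satisfy three properties: every vertex lies in some bag; for every edge, both endpoints lie together in some bag; and for every vertex, the bags containing it form a connected subtree. Here vertex i appears in no bag, so the decomposition is invalid.

No — vertex i appears in no bag.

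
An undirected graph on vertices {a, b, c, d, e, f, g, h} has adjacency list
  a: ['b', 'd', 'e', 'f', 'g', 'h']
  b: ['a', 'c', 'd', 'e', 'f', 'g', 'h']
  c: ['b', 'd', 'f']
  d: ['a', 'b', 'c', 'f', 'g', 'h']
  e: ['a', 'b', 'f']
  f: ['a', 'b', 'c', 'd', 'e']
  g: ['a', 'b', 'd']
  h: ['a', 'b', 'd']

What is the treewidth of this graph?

3

A width-3 tree decomposition is:
Bags: B1 = {a, b, d, f}  B2 = {a, b, d, h}  B3 = {a, b, e, f}  B4 = {b, c, d, f}  B5 = {a, b, d, g}
Tree: B1–B2, B1–B3, B1–B4, B2–B5
The largest bag has 4 vertices, giving width 3; this decomposition certifies tw(G) ≤ 3. On the other hand G contains the 4-clique {b, c, d, f}. A clique must lie in a single bag of any decomposition, so no decomposition can have width below 3. Combining the bounds, tw(G) = 3.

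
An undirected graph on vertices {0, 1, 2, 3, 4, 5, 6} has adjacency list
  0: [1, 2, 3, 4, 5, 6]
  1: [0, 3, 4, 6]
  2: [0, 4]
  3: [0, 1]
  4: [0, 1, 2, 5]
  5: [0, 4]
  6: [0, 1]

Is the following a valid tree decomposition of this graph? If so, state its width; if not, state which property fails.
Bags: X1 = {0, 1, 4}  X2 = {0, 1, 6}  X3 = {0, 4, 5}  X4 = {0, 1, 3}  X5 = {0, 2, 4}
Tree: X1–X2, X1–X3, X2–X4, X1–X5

Yes; width 2.

Every vertex of G appears in some bag (union = {0, 1, 2, 3, 4, 5, 6}); every edge is covered by a bag; and for each vertex v the set of bags containing v is connected in the bag tree. The decomposition is therefore valid. The largest bag has 3 vertices, so the width is 2.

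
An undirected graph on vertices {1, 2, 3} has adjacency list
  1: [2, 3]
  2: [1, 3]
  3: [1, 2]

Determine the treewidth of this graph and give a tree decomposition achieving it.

Treewidth 2.
One such decomposition:
Bags: B1 = {1, 2, 3}
Tree: (single bag)

With just one bag of size 3, the width is 3 − 1 = 2, so tw(G) ≤ 2. Conversely, {1, 2, 3} is a clique of size 3, and the vertices of any clique must share a bag in every tree decomposition; so some bag has ≥ 3 vertices and tw(G) ≥ 2. Therefore the treewidth is 2.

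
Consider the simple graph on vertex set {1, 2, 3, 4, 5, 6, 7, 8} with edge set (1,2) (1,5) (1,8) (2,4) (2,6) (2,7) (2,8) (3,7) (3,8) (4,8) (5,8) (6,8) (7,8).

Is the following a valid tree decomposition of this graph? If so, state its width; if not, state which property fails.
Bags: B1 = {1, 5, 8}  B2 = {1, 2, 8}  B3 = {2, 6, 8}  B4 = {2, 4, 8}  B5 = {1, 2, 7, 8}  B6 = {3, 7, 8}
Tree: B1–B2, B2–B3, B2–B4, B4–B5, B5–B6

A tree decomposition must satisfy three properties: every vertex lies in some bag; for every edge, both endpoints lie together in some bag; and for every vertex, the bags containing it form a connected subtree. Here bags containing vertex 1 are not connected in the tree, so the decomposition is invalid.

No — bags containing vertex 1 are not connected in the tree.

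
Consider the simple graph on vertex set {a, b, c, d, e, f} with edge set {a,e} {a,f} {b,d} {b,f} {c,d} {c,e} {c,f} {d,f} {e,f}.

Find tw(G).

2

A width-2 tree decomposition is:
Bags: B1 = {c, e, f}  B2 = {c, d, f}  B3 = {a, e, f}  B4 = {b, d, f}
Tree: B1–B2, B1–B3, B2–B4
Every bag has size at most 3, so the width is 3 − 1 = 2 and tw(G) ≤ 2. For the lower bound, the 3 vertices {c, d, f} are pairwise adjacent, and any tree decomposition puts a clique entirely inside one bag — forcing width ≥ 2. Combining the bounds, tw(G) = 2.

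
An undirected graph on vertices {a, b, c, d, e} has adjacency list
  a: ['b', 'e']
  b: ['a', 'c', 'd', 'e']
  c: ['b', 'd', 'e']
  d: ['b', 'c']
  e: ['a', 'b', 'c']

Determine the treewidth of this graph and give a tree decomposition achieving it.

Treewidth 2.
One optimal decomposition is:
Bags: B1 = {b, c, d}  B2 = {b, c, e}  B3 = {a, b, e}
Tree: B1–B2, B2–B3

Every bag has size at most 3, so the width is 3 − 1 = 2 and tw(G) ≤ 2. For the lower bound, the 3 vertices {b, c, d} are pairwise adjacent, and any tree decomposition puts a clique entirely inside one bag — forcing width ≥ 2. Hence tw(G) = 2 exactly.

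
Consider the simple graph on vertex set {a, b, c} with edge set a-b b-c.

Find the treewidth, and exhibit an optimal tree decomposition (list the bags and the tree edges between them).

Treewidth 1.
One optimal decomposition is:
Bags: B1 = {a, b}  B2 = {b, c}
Tree: B1–B2

Each bag holds 2 vertices, so the decomposition has width 1, which upper-bounds the treewidth. Since G has at least one edge (e.g. a–b), it is not an edgeless graph, so tw(G) ≥ 1. The upper and lower bounds meet at 1, so that is the treewidth.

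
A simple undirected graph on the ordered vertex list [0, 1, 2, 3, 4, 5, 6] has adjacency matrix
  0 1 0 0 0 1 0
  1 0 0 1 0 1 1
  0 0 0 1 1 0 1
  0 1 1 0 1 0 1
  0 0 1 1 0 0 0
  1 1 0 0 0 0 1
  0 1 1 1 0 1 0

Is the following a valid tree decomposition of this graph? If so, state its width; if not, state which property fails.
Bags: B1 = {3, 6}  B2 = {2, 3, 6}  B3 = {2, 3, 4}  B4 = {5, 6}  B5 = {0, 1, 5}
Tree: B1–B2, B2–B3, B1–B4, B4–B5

A tree decomposition must satisfy three properties: every vertex lies in some bag; for every edge, both endpoints lie together in some bag; and for every vertex, the bags containing it form a connected subtree. Here edge (3,1) lies in no bag, so the decomposition is invalid.

No — edge (3,1) lies in no bag.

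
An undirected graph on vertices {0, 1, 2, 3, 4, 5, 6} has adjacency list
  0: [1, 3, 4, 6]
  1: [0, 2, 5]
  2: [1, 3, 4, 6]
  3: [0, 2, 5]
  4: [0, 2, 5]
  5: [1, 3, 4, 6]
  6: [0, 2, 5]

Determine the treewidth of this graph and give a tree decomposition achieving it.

Every bag has size at most 4, so the width is 4 − 1 = 3 and tw(G) ≤ 3. For the lower bound: the 4 vertex sets {1,5}, {0,3}, {2}, {6} are disjoint, each induces a connected subgraph, and every pair is joined by at least one edge of G. Contracting each set to a single vertex therefore yields K_{4} as a minor, and since treewidth is minor-monotone, tw(G) ≥ tw(K_{4}) = 3. Therefore the treewidth is 3.

Treewidth 3.
One optimal decomposition is:
Bags: B1 = {0, 1, 2, 5}  B2 = {0, 2, 3, 5}  B3 = {0, 2, 5, 6}  B4 = {0, 2, 4, 5}
Tree: B1–B2, B2–B3, B3–B4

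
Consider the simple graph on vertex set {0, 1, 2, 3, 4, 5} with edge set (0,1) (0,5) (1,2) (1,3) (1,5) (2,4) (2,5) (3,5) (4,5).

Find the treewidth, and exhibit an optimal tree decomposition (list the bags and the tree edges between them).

Each bag holds 3 vertices, so the decomposition has width 2, which upper-bounds the treewidth. Conversely, {0, 1, 5} is a clique of size 3, and the vertices of any clique must share a bag in every tree decomposition; so some bag has ≥ 3 vertices and tw(G) ≥ 2. The upper and lower bounds meet at 2, so that is the treewidth.

Treewidth 2.
Bags: B1 = {1, 2, 5}  B2 = {1, 3, 5}  B3 = {0, 1, 5}  B4 = {2, 4, 5}
Tree: B1–B2, B1–B3, B1–B4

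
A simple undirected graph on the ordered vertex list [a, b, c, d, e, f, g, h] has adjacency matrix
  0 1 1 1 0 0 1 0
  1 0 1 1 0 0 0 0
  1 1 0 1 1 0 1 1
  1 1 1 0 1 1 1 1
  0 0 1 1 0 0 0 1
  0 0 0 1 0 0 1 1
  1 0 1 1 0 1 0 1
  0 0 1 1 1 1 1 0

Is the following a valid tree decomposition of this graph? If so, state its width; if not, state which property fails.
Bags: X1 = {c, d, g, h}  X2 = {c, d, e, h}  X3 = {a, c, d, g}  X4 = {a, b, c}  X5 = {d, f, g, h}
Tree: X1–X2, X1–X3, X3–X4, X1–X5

No — edge (d,b) lies in no bag.

A tree decomposition must satisfy three properties: every vertex lies in some bag; for every edge, both endpoints lie together in some bag; and for every vertex, the bags containing it form a connected subtree. Here edge (d,b) lies in no bag, so the decomposition is invalid.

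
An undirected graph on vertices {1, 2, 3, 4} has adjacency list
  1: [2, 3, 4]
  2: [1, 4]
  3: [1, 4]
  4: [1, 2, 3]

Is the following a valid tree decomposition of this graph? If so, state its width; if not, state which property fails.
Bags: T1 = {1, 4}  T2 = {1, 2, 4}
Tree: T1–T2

A tree decomposition must satisfy three properties: every vertex lies in some bag; for every edge, both endpoints lie together in some bag; and for every vertex, the bags containing it form a connected subtree. Here vertex 3 appears in no bag, so the decomposition is invalid.

No — vertex 3 appears in no bag.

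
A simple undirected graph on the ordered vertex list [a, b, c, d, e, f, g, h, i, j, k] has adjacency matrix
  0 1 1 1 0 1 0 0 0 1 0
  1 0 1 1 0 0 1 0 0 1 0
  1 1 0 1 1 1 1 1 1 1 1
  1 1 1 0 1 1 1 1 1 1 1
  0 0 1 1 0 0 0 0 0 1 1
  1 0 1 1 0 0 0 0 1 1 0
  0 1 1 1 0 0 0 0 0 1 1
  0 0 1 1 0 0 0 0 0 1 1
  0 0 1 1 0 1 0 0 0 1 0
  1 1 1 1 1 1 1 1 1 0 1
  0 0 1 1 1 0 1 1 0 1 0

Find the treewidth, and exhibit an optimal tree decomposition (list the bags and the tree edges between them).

The largest bag has 5 vertices, giving width 4; this decomposition certifies tw(G) ≤ 4. Conversely, {a, c, d, f, j} is a clique of size 5, and the vertices of any clique must share a bag in every tree decomposition; so some bag has ≥ 5 vertices and tw(G) ≥ 4. Hence tw(G) = 4 exactly.

Treewidth 4.
One optimal decomposition is:
Bags: B1 = {b, c, d, g, j}  B2 = {c, d, g, j, k}  B3 = {a, b, c, d, j}  B4 = {a, c, d, f, j}  B5 = {c, d, e, j, k}  B6 = {c, d, f, i, j}  B7 = {c, d, h, j, k}
Tree: B1–B2, B1–B3, B3–B4, B2–B5, B4–B6, B5–B7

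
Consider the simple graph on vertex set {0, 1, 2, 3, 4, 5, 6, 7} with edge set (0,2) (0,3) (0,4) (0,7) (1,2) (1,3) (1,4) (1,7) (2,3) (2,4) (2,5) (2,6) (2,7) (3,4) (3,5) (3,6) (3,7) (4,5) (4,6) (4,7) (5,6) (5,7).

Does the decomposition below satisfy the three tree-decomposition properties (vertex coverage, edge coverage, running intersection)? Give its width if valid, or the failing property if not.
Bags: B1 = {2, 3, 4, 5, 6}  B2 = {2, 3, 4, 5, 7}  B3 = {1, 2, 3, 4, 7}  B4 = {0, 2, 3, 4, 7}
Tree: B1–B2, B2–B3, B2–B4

Yes; width 4.

Checking the three conditions: (i) the bags cover all of {0, 1, 2, 3, 4, 5, 6, 7}; (ii) for each edge, some bag contains both endpoints; (iii) the bags containing any fixed vertex form a subtree. All hold, so the decomposition is valid with width 5 − 1 = 4.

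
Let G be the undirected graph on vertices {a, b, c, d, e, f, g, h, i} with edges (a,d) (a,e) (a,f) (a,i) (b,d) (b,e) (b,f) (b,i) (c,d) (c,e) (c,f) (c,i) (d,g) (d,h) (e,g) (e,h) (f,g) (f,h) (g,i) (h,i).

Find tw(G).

A width-4 tree decomposition is:
Bags: B1 = {b, d, e, f, i}  B2 = {a, d, e, f, i}  B3 = {d, e, f, h, i}  B4 = {c, d, e, f, i}  B5 = {d, e, f, g, i}
Tree: B1–B2, B2–B3, B3–B4, B4–B5
The largest bag has 5 vertices, giving width 4; this decomposition certifies tw(G) ≤ 4. For the lower bound: the 5 vertex sets {b,f}, {a,i}, {e,h}, {d}, {c} are disjoint, each induces a connected subgraph, and every pair is joined by at least one edge of G. Contracting each set to a single vertex therefore yields K_{5} as a minor, and since treewidth is minor-monotone, tw(G) ≥ tw(K_{5}) = 4. Combining the bounds, tw(G) = 4.

4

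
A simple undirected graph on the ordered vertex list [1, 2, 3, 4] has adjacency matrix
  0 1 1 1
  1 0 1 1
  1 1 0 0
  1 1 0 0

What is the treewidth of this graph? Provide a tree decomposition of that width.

Every bag has size at most 3, so the width is 3 − 1 = 2 and tw(G) ≤ 2. For the lower bound, the 3 vertices {1, 2, 3} are pairwise adjacent, and any tree decomposition puts a clique entirely inside one bag — forcing width ≥ 2. Therefore the treewidth is 2.

Treewidth 2.
Bags: B1 = {1, 2, 4}  B2 = {1, 2, 3}
Tree: B1–B2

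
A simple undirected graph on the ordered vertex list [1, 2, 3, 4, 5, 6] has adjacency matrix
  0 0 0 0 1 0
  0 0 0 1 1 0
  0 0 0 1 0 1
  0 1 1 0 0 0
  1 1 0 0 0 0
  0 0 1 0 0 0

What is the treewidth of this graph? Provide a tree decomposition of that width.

The largest bag has 2 vertices, giving width 1; this decomposition certifies tw(G) ≤ 1. Since G has at least one edge (e.g. 1–5), it is not an edgeless graph, so tw(G) ≥ 1. The upper and lower bounds meet at 1, so that is the treewidth.

Treewidth 1.
One such decomposition:
Bags: B1 = {1, 5}  B2 = {2, 5}  B3 = {2, 4}  B4 = {3, 4}  B5 = {3, 6}
Tree: B1–B2, B2–B3, B3–B4, B4–B5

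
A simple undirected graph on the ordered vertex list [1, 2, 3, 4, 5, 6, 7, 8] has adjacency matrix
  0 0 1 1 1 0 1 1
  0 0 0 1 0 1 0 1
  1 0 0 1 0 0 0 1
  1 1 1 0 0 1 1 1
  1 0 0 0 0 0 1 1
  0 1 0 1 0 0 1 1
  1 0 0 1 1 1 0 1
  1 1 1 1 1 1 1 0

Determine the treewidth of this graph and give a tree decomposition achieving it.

Treewidth 3.
One such decomposition:
Bags: B1 = {1, 4, 7, 8}  B2 = {1, 5, 7, 8}  B3 = {4, 6, 7, 8}  B4 = {1, 3, 4, 8}  B5 = {2, 4, 6, 8}
Tree: B1–B2, B1–B3, B1–B4, B3–B5

Each bag holds 4 vertices, so the decomposition has width 3, which upper-bounds the treewidth. Conversely, {1, 3, 4, 8} is a clique of size 4, and the vertices of any clique must share a bag in every tree decomposition; so some bag has ≥ 4 vertices and tw(G) ≥ 3. Hence tw(G) = 3 exactly.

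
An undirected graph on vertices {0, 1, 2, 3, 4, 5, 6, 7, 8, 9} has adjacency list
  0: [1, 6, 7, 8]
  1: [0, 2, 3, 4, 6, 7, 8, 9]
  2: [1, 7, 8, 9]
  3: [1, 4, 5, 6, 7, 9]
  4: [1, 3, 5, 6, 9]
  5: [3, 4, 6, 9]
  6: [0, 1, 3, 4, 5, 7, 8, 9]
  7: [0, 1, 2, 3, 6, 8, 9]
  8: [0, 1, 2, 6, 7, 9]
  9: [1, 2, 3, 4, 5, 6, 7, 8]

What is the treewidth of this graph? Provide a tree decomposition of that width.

Treewidth 4.
One such decomposition:
Bags: B1 = {1, 6, 7, 8, 9}  B2 = {1, 3, 6, 7, 9}  B3 = {0, 1, 6, 7, 8}  B4 = {1, 2, 7, 8, 9}  B5 = {1, 3, 4, 6, 9}  B6 = {3, 4, 5, 6, 9}
Tree: B1–B2, B1–B3, B1–B4, B2–B5, B5–B6

Every bag has size at most 5, so the width is 5 − 1 = 4 and tw(G) ≤ 4. For the lower bound, the 5 vertices {1, 2, 7, 8, 9} are pairwise adjacent, and any tree decomposition puts a clique entirely inside one bag — forcing width ≥ 4. Hence tw(G) = 4 exactly.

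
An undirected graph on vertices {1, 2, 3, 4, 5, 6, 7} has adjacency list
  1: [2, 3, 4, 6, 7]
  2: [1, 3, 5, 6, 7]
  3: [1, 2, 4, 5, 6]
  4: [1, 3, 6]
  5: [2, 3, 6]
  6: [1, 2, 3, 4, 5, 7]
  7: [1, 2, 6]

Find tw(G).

A width-3 tree decomposition is:
Bags: B1 = {2, 3, 5, 6}  B2 = {1, 2, 3, 6}  B3 = {1, 2, 6, 7}  B4 = {1, 3, 4, 6}
Tree: B1–B2, B2–B3, B2–B4
Each bag holds 4 vertices, so the decomposition has width 3, which upper-bounds the treewidth. On the other hand G contains the 4-clique {1, 2, 3, 6}. A clique must lie in a single bag of any decomposition, so no decomposition can have width below 3. Therefore the treewidth is 3.

3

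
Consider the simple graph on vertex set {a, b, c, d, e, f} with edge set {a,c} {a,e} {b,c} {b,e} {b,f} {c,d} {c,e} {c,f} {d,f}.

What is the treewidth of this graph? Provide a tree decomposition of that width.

The largest bag has 3 vertices, giving width 2; this decomposition certifies tw(G) ≤ 2. Conversely, {a, c, e} is a clique of size 3, and the vertices of any clique must share a bag in every tree decomposition; so some bag has ≥ 3 vertices and tw(G) ≥ 2. The upper and lower bounds meet at 2, so that is the treewidth.

Treewidth 2.
One optimal decomposition is:
Bags: B1 = {b, c, f}  B2 = {b, c, e}  B3 = {c, d, f}  B4 = {a, c, e}
Tree: B1–B2, B1–B3, B2–B4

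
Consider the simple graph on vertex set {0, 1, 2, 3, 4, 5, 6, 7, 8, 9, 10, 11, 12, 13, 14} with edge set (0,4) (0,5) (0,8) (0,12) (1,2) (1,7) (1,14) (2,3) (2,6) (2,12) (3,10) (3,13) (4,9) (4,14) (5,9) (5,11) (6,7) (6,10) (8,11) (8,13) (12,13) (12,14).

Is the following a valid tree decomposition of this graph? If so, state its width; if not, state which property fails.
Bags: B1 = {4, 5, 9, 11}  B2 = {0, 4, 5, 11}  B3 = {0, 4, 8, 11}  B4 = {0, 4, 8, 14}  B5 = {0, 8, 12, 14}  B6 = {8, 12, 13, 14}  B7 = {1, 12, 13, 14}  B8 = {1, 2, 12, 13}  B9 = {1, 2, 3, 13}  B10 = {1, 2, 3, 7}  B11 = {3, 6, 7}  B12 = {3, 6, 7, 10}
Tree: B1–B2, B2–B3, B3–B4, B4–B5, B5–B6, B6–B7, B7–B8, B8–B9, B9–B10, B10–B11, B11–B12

A tree decomposition must satisfy three properties: every vertex lies in some bag; for every edge, both endpoints lie together in some bag; and for every vertex, the bags containing it form a connected subtree. Here edge (2,6) lies in no bag, so the decomposition is invalid.

No — edge (2,6) lies in no bag.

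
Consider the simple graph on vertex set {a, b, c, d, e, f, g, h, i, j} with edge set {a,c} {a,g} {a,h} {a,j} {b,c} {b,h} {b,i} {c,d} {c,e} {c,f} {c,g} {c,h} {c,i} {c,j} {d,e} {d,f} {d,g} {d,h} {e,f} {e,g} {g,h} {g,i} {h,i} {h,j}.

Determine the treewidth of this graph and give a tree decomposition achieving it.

Treewidth 3.
One such decomposition:
Bags: B1 = {a, c, g, h}  B2 = {c, g, h, i}  B3 = {c, d, g, h}  B4 = {c, d, e, g}  B5 = {a, c, h, j}  B6 = {c, d, e, f}  B7 = {b, c, h, i}
Tree: B1–B2, B2–B3, B3–B4, B1–B5, B4–B6, B2–B7

The largest bag has 4 vertices, giving width 3; this decomposition certifies tw(G) ≤ 3. Conversely, {c, d, e, g} is a clique of size 4, and the vertices of any clique must share a bag in every tree decomposition; so some bag has ≥ 4 vertices and tw(G) ≥ 3. Combining the bounds, tw(G) = 3.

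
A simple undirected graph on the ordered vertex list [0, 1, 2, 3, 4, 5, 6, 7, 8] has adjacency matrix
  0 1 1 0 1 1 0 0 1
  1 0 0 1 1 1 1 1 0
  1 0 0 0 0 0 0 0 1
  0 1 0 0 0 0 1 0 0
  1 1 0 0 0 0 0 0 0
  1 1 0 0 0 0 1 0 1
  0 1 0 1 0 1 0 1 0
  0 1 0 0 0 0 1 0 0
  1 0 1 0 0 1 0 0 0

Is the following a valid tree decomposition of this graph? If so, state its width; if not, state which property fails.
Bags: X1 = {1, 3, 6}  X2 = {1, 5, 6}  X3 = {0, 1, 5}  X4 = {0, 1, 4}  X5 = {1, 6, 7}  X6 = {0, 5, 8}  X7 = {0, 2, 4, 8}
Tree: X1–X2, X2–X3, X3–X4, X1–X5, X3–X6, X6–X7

No — bags containing vertex 4 are not connected in the tree.

A tree decomposition must satisfy three properties: every vertex lies in some bag; for every edge, both endpoints lie together in some bag; and for every vertex, the bags containing it form a connected subtree. Here bags containing vertex 4 are not connected in the tree, so the decomposition is invalid.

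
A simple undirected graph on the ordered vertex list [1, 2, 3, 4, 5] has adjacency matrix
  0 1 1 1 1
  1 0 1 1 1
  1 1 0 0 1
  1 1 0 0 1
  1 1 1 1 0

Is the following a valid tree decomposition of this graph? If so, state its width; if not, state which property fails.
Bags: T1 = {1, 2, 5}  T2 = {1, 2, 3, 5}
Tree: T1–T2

A tree decomposition must satisfy three properties: every vertex lies in some bag; for every edge, both endpoints lie together in some bag; and for every vertex, the bags containing it form a connected subtree. Here vertex 4 appears in no bag, so the decomposition is invalid.

No — vertex 4 appears in no bag.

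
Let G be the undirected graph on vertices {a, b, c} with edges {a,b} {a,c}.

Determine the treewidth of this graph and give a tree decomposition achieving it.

The largest bag has 2 vertices, giving width 1; this decomposition certifies tw(G) ≤ 1. Any graph with an edge has treewidth ≥ 1, and G has the edge a–b. Therefore the treewidth is 1.

Treewidth 1.
One optimal decomposition is:
Bags: B1 = {a, b}  B2 = {a, c}
Tree: B1–B2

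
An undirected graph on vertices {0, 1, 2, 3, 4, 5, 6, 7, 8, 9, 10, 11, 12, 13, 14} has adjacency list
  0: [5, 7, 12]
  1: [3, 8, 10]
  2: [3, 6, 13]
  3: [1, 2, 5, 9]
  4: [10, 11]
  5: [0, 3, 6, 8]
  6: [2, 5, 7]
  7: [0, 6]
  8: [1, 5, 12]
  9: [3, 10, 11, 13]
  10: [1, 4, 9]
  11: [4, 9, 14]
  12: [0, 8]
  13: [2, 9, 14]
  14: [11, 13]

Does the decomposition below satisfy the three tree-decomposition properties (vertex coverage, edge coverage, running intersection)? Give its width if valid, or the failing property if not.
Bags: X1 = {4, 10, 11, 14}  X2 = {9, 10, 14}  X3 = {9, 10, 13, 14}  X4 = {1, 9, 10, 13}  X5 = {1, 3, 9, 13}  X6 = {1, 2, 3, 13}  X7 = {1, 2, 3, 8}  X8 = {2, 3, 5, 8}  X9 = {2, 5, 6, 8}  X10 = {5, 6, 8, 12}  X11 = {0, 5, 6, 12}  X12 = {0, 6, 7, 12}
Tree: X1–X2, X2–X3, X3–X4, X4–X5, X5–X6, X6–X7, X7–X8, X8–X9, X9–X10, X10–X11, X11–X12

No — edge (11,9) lies in no bag.

A tree decomposition must satisfy three properties: every vertex lies in some bag; for every edge, both endpoints lie together in some bag; and for every vertex, the bags containing it form a connected subtree. Here edge (11,9) lies in no bag, so the decomposition is invalid.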